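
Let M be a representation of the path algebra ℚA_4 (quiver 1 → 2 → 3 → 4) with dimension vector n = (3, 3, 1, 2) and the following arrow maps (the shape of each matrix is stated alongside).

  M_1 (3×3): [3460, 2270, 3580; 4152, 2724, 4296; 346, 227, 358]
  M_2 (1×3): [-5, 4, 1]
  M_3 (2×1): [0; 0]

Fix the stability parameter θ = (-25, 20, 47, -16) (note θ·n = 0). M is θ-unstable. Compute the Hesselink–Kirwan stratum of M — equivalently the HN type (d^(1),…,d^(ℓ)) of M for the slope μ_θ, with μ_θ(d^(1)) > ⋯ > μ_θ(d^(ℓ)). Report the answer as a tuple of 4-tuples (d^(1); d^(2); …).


Via rank(M_{q-1}∘⋯∘M_p): M ≅ I[1,1]^2, I[1,3], I[2,2]^2, I[4,4]^2.
μ_θ-semistable layers: μ^(1)=47; μ^(2)=20; μ^(3)=-16; μ^(4)=-25

((0, 0, 1, 0); (0, 3, 0, 0); (0, 0, 0, 2); (3, 0, 0, 0))


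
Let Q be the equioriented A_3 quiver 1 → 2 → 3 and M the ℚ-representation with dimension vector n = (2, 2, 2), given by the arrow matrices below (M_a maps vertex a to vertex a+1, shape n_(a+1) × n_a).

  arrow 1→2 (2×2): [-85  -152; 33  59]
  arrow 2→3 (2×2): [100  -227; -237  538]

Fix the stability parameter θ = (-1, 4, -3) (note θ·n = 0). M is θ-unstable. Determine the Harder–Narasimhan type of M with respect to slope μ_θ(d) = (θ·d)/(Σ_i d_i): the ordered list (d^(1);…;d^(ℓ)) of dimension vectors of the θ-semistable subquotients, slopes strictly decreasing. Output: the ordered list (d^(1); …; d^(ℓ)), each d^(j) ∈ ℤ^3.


Interval decomposition of M: I[1,3]^2.
HN type (ℓ=2): μ^(1)=1/2; μ^(2)=-1

((0, 2, 2); (2, 0, 0))


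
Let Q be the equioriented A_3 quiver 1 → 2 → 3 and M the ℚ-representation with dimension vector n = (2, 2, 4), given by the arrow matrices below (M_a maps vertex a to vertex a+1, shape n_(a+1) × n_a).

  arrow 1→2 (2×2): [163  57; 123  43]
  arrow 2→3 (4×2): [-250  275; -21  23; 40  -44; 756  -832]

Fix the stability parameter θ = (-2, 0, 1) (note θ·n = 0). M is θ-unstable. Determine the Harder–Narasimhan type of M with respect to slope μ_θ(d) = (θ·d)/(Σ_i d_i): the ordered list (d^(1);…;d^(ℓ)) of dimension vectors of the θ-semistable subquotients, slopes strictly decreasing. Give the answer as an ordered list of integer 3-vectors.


Barcode: M ≅ I[1,3]^2, I[3,3]^2. HN layers by μ_θ (3 steps, strictly decreasing):
  μ^(1)=1; μ^(2)=0; μ^(3)=-2

((0, 0, 4); (0, 2, 0); (2, 0, 0))


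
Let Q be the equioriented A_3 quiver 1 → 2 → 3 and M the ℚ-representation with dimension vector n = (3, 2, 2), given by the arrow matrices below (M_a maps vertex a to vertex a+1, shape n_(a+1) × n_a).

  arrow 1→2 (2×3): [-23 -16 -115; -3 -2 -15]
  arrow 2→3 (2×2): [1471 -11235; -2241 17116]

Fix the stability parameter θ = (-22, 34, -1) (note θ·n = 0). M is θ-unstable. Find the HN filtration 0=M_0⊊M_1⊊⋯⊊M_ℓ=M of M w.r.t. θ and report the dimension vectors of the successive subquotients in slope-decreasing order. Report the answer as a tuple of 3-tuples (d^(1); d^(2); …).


Interval decomposition of M: I[1,1], I[1,3]^2.
HN type (ℓ=2): μ^(1)=33/2; μ^(2)=-22

((0, 2, 2); (3, 0, 0))


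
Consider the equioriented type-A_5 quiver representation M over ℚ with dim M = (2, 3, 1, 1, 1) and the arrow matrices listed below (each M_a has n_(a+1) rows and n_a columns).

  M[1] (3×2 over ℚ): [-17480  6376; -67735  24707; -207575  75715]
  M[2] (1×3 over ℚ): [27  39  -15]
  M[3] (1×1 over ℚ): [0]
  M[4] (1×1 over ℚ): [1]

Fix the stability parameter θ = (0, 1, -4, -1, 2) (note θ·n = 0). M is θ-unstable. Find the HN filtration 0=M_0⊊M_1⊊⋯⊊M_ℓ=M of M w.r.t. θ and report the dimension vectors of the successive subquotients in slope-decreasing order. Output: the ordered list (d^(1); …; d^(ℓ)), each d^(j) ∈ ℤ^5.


Interval decomposition of M: I[1,1], I[1,2], I[2,2], I[2,3], I[4,5].
HN type (ℓ=5): μ^(1)=2; μ^(2)=1; μ^(3)=0; μ^(4)=-1; μ^(5)=-3/2

((0, 0, 0, 0, 1); (0, 2, 0, 0, 0); (2, 0, 0, 0, 0); (0, 0, 0, 1, 0); (0, 1, 1, 0, 0))


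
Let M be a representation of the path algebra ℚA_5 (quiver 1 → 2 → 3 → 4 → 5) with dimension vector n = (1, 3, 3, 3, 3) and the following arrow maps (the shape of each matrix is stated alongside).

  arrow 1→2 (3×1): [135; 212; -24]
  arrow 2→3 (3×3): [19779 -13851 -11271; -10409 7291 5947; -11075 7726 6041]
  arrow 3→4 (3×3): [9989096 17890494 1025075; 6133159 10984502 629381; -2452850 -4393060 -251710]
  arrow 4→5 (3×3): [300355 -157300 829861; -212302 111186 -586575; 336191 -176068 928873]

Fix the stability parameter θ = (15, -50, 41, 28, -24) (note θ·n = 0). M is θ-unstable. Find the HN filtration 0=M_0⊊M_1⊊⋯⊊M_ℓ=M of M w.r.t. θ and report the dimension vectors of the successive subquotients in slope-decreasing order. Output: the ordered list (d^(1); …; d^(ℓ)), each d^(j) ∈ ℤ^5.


Interval decomposition of M: I[1,5], I[2,3], I[2,4], I[4,5], I[5,5].
HN type (ℓ=7): μ^(1)=41; μ^(2)=69/2; μ^(3)=15; μ^(4)=2; μ^(5)=-35/2; μ^(6)=-24; μ^(7)=-50

((0, 0, 1, 0, 0); (0, 0, 1, 1, 0); (0, 0, 1, 1, 1); (0, 0, 0, 1, 1); (1, 1, 0, 0, 0); (0, 0, 0, 0, 1); (0, 2, 0, 0, 0))


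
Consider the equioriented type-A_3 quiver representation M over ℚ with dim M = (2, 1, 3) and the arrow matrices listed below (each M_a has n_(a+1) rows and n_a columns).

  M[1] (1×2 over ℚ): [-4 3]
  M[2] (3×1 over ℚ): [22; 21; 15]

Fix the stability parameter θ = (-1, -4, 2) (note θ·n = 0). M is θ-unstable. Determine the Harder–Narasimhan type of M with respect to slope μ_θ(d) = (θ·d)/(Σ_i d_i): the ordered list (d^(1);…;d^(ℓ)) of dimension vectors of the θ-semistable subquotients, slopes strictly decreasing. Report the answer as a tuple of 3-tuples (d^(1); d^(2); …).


Barcode: M ≅ I[1,1], I[1,3], I[3,3]^2. HN layers by μ_θ (3 steps, strictly decreasing):
  μ^(1)=2; μ^(2)=-1; μ^(3)=-5/2

((0, 0, 3); (1, 0, 0); (1, 1, 0))


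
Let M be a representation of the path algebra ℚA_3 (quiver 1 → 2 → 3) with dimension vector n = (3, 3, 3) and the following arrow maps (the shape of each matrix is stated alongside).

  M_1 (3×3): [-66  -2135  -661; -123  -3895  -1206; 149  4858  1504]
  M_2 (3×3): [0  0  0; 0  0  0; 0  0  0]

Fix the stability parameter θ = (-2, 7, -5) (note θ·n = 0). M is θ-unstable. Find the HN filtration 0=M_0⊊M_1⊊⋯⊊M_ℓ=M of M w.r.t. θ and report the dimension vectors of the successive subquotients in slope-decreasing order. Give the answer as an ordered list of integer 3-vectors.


Interval decomposition of M: I[1,2]^3, I[3,3]^3.
HN type (ℓ=3): μ^(1)=7; μ^(2)=-2; μ^(3)=-5

((0, 3, 0); (3, 0, 0); (0, 0, 3))


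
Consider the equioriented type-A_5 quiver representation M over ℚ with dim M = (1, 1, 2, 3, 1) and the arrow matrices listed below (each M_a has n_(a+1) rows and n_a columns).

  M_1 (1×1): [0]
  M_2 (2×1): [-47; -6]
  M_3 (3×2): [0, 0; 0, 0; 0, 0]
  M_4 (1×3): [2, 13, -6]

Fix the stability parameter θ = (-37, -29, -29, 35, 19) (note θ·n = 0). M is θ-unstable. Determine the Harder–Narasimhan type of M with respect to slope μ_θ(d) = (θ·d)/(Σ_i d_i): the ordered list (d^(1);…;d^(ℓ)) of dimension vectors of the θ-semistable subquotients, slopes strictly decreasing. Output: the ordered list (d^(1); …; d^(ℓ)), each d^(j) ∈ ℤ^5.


Barcode: M ≅ I[1,1], I[2,3], I[3,3], I[4,4]^2, I[4,5]. HN layers by μ_θ (4 steps, strictly decreasing):
  μ^(1)=35; μ^(2)=27; μ^(3)=-29; μ^(4)=-37

((0, 0, 0, 2, 0); (0, 0, 0, 1, 1); (0, 1, 2, 0, 0); (1, 0, 0, 0, 0))


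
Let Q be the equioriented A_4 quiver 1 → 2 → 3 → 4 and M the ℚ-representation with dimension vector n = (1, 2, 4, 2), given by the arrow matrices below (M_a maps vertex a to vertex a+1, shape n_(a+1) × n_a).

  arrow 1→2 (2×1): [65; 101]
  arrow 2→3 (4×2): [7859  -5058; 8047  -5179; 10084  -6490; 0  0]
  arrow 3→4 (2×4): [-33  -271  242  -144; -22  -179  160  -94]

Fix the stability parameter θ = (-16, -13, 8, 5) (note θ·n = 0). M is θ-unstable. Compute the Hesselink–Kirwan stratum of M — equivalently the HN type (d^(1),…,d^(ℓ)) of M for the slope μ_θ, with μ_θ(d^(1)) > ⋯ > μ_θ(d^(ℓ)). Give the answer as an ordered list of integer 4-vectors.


Barcode: M ≅ I[1,4], I[2,4], I[3,3]^2. HN layers by μ_θ (4 steps, strictly decreasing):
  μ^(1)=8; μ^(2)=13/2; μ^(3)=-13; μ^(4)=-16

((0, 0, 2, 0); (0, 0, 2, 2); (0, 2, 0, 0); (1, 0, 0, 0))


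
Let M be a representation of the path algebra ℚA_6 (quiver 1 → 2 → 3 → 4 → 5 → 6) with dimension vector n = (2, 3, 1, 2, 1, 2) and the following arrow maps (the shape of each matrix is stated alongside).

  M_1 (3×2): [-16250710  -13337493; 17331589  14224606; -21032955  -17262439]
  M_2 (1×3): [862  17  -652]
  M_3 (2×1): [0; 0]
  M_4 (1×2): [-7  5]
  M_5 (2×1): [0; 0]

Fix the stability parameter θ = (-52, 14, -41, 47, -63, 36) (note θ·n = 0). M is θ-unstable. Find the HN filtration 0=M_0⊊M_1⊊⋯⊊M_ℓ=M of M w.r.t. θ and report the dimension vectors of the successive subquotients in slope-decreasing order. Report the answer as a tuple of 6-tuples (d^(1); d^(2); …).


Barcode: M ≅ I[1,2], I[1,3], I[2,2], I[4,4], I[4,5], I[6,6]^2. HN layers by μ_θ (6 steps, strictly decreasing):
  μ^(1)=47; μ^(2)=36; μ^(3)=14; μ^(4)=-8; μ^(5)=-27/2; μ^(6)=-52

((0, 0, 0, 1, 0, 0); (0, 0, 0, 0, 0, 2); (0, 2, 0, 0, 0, 0); (0, 0, 0, 1, 1, 0); (0, 1, 1, 0, 0, 0); (2, 0, 0, 0, 0, 0))


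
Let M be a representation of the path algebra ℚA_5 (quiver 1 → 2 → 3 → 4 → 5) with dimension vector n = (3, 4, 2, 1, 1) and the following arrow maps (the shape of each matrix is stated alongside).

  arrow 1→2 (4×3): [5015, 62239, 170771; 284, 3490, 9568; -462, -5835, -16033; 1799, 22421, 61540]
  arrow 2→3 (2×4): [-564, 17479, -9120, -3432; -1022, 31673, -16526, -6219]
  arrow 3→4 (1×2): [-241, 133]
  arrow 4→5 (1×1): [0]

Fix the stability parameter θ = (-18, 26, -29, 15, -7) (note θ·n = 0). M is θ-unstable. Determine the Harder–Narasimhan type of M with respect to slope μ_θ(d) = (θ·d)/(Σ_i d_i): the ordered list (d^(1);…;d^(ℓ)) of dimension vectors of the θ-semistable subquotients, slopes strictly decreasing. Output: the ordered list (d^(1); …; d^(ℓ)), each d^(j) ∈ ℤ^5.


Barcode: M ≅ I[1,2], I[1,3], I[1,4], I[2,2], I[5,5]. HN layers by μ_θ (5 steps, strictly decreasing):
  μ^(1)=26; μ^(2)=15; μ^(3)=-3/2; μ^(4)=-7; μ^(5)=-18

((0, 2, 0, 0, 0); (0, 0, 0, 1, 0); (0, 2, 2, 0, 0); (0, 0, 0, 0, 1); (3, 0, 0, 0, 0))


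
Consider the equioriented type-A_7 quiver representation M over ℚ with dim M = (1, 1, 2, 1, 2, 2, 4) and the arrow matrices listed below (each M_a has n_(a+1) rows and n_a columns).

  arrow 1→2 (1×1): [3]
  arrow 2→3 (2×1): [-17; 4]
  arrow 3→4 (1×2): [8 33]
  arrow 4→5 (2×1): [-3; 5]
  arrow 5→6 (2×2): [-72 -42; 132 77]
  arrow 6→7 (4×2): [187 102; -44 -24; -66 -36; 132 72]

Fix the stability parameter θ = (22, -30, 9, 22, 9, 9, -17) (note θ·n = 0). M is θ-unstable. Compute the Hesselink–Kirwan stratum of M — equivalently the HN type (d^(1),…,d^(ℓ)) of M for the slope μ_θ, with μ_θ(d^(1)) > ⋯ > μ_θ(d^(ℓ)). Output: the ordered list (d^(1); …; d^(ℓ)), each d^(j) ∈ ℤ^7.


Interval decomposition of M: I[1,6], I[3,3], I[5,5], I[6,7], I[7,7]^3.
HN type (ℓ=4): μ^(1)=40/3; μ^(2)=9; μ^(3)=-4; μ^(4)=-17

((0, 0, 0, 1, 1, 1, 0); (0, 0, 2, 0, 1, 0, 0); (1, 1, 0, 0, 0, 1, 1); (0, 0, 0, 0, 0, 0, 3))


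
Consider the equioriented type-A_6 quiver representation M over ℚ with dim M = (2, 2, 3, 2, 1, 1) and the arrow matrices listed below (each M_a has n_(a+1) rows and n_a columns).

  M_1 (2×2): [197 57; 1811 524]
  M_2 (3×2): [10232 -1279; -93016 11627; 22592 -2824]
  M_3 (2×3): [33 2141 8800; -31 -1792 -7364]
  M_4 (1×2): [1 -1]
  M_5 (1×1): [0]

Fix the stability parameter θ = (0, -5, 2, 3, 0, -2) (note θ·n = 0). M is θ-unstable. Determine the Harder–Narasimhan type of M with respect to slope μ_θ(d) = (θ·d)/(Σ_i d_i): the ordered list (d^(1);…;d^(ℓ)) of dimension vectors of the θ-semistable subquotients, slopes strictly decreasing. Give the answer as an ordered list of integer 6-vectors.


Via rank(M_{q-1}∘⋯∘M_p): M ≅ I[1,2], I[1,5], I[3,3], I[3,4], I[6,6].
μ_θ-semistable layers: μ^(1)=3; μ^(2)=2; μ^(3)=5/3; μ^(4)=-2; μ^(5)=-5/2

((0, 0, 0, 1, 0, 0); (0, 0, 2, 0, 0, 0); (0, 0, 1, 1, 1, 0); (0, 0, 0, 0, 0, 1); (2, 2, 0, 0, 0, 0))


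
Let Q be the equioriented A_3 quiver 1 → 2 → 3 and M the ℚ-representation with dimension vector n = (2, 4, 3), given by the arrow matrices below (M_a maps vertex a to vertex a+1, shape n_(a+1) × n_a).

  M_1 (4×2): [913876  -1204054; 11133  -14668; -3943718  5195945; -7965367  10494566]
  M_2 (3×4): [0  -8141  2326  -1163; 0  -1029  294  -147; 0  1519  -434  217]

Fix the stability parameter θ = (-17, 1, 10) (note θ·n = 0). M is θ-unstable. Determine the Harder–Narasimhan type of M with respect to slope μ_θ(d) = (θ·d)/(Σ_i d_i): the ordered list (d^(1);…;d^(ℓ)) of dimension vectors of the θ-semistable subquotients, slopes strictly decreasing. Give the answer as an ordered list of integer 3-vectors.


Barcode: M ≅ I[1,2]^2, I[2,2], I[2,3], I[3,3]^2. HN layers by μ_θ (3 steps, strictly decreasing):
  μ^(1)=10; μ^(2)=1; μ^(3)=-17

((0, 0, 3); (0, 4, 0); (2, 0, 0))


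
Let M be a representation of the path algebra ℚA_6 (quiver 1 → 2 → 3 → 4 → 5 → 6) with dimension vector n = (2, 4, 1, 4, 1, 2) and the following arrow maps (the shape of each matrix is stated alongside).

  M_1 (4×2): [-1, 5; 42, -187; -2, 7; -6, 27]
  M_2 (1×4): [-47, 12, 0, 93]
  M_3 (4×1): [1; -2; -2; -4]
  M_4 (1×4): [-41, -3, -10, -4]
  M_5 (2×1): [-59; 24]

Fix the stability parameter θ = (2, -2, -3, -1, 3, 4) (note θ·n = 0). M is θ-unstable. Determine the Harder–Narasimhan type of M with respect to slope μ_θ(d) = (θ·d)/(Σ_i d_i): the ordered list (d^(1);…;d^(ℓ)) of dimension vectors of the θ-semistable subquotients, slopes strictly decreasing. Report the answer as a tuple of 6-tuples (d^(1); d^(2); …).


Barcode: M ≅ I[1,2], I[1,6], I[2,2]^2, I[4,4]^3, I[6,6]. HN layers by μ_θ (5 steps, strictly decreasing):
  μ^(1)=4; μ^(2)=3; μ^(3)=0; μ^(4)=-1; μ^(5)=-2

((0, 0, 0, 0, 0, 2); (0, 0, 0, 0, 1, 0); (1, 1, 0, 0, 0, 0); (1, 1, 1, 4, 0, 0); (0, 2, 0, 0, 0, 0))


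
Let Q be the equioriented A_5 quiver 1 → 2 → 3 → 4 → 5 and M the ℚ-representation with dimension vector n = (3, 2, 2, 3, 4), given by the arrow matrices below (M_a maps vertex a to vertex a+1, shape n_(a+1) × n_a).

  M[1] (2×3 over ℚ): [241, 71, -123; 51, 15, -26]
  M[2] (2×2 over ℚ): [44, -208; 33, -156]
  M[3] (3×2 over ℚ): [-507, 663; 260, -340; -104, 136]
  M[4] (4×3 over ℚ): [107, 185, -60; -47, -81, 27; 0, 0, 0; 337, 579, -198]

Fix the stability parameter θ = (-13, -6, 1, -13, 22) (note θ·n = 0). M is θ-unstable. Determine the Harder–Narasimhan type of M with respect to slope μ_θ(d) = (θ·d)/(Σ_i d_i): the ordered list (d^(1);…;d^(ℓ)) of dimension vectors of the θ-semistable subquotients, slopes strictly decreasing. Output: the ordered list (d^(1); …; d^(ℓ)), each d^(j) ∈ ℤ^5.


Interval decomposition of M: I[1,1], I[1,2], I[1,5], I[3,3], I[4,4], I[4,5], I[5,5]^2.
HN type (ℓ=4): μ^(1)=22; μ^(2)=1; μ^(3)=-6; μ^(4)=-13

((0, 0, 0, 0, 4); (0, 0, 1, 0, 0); (0, 2, 1, 1, 0); (3, 0, 0, 2, 0))


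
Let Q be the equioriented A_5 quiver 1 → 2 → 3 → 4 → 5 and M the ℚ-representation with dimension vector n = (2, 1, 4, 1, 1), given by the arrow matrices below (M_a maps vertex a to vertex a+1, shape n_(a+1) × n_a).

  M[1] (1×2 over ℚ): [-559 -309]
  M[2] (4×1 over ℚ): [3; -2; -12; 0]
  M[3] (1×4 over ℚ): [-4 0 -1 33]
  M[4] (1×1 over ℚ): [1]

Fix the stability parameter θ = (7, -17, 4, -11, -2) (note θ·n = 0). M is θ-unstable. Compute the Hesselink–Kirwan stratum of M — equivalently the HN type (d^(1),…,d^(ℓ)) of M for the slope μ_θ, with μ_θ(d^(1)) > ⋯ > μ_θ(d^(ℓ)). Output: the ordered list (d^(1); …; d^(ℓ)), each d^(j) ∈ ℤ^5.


Interval decomposition of M: I[1,1], I[1,3], I[3,3]^2, I[3,5].
HN type (ℓ=5): μ^(1)=7; μ^(2)=4; μ^(3)=-2; μ^(4)=-7/2; μ^(5)=-5

((1, 0, 0, 0, 0); (0, 0, 3, 0, 0); (0, 0, 0, 0, 1); (0, 0, 1, 1, 0); (1, 1, 0, 0, 0))


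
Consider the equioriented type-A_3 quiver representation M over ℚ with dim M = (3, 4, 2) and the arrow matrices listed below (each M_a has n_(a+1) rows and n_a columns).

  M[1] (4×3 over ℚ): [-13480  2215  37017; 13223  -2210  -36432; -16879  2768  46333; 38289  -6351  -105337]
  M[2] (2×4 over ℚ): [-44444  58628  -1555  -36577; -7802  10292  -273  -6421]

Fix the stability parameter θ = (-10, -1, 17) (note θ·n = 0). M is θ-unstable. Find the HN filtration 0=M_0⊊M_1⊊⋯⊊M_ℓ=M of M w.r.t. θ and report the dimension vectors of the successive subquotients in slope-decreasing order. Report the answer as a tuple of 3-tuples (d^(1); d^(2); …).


Interval decomposition of M: I[1,2], I[1,3]^2, I[2,2].
HN type (ℓ=3): μ^(1)=17; μ^(2)=-1; μ^(3)=-10

((0, 0, 2); (0, 4, 0); (3, 0, 0))


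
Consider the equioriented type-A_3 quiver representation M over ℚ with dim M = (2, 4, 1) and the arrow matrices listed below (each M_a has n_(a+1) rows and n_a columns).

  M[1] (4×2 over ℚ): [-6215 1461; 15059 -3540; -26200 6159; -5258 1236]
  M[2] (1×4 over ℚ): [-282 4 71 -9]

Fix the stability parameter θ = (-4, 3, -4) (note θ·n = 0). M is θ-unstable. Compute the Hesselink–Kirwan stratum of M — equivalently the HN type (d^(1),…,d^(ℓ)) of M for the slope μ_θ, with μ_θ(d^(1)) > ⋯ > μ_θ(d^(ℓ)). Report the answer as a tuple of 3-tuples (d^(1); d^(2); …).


Via rank(M_{q-1}∘⋯∘M_p): M ≅ I[1,2], I[1,3], I[2,2]^2.
μ_θ-semistable layers: μ^(1)=3; μ^(2)=-1/2; μ^(3)=-4

((0, 3, 0); (0, 1, 1); (2, 0, 0))


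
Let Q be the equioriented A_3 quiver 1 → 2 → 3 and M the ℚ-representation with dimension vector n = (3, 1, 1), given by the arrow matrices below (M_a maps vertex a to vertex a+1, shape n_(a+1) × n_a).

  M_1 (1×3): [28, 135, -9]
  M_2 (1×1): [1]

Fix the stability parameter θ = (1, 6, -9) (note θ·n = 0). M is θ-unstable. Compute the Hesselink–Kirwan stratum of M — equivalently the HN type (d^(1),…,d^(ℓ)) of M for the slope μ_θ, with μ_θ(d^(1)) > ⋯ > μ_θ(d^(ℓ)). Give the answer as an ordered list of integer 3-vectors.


Interval decomposition of M: I[1,1]^2, I[1,3].
HN type (ℓ=2): μ^(1)=1; μ^(2)=-2/3

((2, 0, 0); (1, 1, 1))


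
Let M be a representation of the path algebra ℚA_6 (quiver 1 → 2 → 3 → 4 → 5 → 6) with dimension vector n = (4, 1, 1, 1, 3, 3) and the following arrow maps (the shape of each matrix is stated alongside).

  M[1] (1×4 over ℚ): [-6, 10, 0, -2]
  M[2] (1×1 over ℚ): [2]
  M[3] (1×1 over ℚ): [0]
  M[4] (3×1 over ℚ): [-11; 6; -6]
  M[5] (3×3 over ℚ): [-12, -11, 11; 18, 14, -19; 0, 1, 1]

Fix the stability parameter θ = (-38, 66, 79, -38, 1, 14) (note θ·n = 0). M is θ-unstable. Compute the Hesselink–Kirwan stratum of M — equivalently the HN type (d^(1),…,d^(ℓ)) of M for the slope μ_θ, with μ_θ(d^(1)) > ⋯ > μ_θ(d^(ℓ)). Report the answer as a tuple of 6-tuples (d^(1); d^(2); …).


Interval decomposition of M: I[1,1]^3, I[1,3], I[4,5], I[5,6]^2, I[6,6].
HN type (ℓ=5): μ^(1)=79; μ^(2)=66; μ^(3)=14; μ^(4)=1; μ^(5)=-38

((0, 0, 1, 0, 0, 0); (0, 1, 0, 0, 0, 0); (0, 0, 0, 0, 0, 3); (0, 0, 0, 0, 3, 0); (4, 0, 0, 1, 0, 0))


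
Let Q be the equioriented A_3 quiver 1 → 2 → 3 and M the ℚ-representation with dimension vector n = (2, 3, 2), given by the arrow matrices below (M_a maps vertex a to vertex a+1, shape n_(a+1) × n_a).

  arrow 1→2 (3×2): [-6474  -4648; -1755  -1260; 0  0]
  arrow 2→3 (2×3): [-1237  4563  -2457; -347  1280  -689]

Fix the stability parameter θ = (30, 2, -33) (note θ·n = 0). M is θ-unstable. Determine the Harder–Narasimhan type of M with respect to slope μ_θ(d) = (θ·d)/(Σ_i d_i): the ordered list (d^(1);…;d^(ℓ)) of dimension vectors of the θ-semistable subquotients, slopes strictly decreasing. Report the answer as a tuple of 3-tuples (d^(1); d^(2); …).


Barcode: M ≅ I[1,1], I[1,3], I[2,2], I[2,3]. HN layers by μ_θ (4 steps, strictly decreasing):
  μ^(1)=30; μ^(2)=2; μ^(3)=-1/3; μ^(4)=-31/2

((1, 0, 0); (0, 1, 0); (1, 1, 1); (0, 1, 1))


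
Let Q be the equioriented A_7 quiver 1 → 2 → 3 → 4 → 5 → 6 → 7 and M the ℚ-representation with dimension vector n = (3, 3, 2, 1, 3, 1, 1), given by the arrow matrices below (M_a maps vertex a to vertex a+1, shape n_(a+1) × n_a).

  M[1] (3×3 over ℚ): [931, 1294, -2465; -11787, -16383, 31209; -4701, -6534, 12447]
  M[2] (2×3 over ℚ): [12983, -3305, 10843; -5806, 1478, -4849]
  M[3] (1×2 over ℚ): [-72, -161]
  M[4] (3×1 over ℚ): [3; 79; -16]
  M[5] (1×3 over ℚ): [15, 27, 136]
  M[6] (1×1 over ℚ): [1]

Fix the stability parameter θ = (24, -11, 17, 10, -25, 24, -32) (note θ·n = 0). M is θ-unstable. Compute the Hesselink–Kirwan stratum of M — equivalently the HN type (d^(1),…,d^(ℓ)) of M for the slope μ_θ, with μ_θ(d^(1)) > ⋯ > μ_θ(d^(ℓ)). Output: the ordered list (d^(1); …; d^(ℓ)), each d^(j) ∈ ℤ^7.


Barcode: M ≅ I[1,1], I[1,3], I[1,7], I[2,2], I[5,5]^2. HN layers by μ_θ (6 steps, strictly decreasing):
  μ^(1)=24; μ^(2)=17; μ^(3)=13/2; μ^(4)=1; μ^(5)=-11; μ^(6)=-25

((1, 0, 0, 0, 0, 0, 0); (0, 0, 1, 0, 0, 0, 0); (1, 1, 0, 0, 0, 0, 0); (1, 1, 1, 1, 1, 1, 1); (0, 1, 0, 0, 0, 0, 0); (0, 0, 0, 0, 2, 0, 0))


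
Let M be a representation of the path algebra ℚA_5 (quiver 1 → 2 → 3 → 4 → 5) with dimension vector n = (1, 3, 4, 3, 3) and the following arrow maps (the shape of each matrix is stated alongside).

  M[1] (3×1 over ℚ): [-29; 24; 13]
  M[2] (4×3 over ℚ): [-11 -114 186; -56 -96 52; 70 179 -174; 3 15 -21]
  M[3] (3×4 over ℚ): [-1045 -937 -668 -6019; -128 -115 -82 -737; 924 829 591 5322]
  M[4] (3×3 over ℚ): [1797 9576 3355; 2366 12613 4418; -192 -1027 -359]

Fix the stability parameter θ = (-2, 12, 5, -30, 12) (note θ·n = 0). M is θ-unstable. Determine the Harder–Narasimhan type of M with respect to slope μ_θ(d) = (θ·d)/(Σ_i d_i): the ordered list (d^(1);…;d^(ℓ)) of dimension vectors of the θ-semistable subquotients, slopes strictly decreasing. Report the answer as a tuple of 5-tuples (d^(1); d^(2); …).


Interval decomposition of M: I[1,5], I[2,5]^2, I[3,3].
HN type (ℓ=4): μ^(1)=12; μ^(2)=5; μ^(3)=-15/4; μ^(4)=-13/3

((0, 0, 0, 0, 3); (0, 0, 1, 0, 0); (1, 1, 1, 1, 0); (0, 2, 2, 2, 0))


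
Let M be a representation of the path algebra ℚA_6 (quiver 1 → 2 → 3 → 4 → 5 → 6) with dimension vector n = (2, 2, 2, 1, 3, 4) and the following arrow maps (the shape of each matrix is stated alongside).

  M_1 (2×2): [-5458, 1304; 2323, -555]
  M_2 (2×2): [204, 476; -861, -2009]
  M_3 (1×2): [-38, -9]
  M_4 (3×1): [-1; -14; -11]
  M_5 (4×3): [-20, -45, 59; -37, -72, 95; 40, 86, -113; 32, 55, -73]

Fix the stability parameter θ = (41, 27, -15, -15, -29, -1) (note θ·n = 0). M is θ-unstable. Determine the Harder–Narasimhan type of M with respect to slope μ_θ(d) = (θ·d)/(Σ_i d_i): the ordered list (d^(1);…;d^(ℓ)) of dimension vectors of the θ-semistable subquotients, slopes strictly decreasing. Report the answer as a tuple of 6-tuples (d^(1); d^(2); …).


Barcode: M ≅ I[1,2], I[1,6], I[3,3], I[5,6]^2, I[6,6]. HN layers by μ_θ (5 steps, strictly decreasing):
  μ^(1)=34; μ^(2)=4/3; μ^(3)=-1; μ^(4)=-15; μ^(5)=-29

((1, 1, 0, 0, 0, 0); (1, 1, 1, 1, 1, 1); (0, 0, 0, 0, 0, 3); (0, 0, 1, 0, 0, 0); (0, 0, 0, 0, 2, 0))


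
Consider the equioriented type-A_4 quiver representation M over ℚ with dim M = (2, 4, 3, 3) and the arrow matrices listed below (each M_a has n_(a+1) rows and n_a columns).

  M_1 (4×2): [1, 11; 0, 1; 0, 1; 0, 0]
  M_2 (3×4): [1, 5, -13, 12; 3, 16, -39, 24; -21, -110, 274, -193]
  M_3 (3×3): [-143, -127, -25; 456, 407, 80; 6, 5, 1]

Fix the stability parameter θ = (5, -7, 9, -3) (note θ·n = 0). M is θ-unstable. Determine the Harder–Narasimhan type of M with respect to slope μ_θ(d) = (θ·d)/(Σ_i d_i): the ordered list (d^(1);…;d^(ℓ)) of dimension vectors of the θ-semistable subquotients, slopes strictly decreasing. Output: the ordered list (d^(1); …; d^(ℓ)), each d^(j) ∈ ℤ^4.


Interval decomposition of M: I[1,4]^2, I[2,2], I[2,4].
HN type (ℓ=3): μ^(1)=3; μ^(2)=-1; μ^(3)=-7

((0, 0, 3, 3); (2, 2, 0, 0); (0, 2, 0, 0))


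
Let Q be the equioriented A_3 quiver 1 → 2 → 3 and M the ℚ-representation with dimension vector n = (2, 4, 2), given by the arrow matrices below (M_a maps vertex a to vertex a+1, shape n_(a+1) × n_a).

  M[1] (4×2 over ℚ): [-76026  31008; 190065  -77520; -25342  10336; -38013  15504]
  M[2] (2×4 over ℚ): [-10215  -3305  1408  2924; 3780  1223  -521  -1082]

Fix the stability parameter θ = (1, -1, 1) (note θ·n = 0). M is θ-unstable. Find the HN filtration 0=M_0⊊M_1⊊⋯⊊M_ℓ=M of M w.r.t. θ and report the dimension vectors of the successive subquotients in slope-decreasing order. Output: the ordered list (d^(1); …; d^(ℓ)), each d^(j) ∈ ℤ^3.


Via rank(M_{q-1}∘⋯∘M_p): M ≅ I[1,1], I[1,3], I[2,2]^2, I[2,3].
μ_θ-semistable layers: μ^(1)=1; μ^(2)=0; μ^(3)=-1

((1, 0, 2); (1, 1, 0); (0, 3, 0))


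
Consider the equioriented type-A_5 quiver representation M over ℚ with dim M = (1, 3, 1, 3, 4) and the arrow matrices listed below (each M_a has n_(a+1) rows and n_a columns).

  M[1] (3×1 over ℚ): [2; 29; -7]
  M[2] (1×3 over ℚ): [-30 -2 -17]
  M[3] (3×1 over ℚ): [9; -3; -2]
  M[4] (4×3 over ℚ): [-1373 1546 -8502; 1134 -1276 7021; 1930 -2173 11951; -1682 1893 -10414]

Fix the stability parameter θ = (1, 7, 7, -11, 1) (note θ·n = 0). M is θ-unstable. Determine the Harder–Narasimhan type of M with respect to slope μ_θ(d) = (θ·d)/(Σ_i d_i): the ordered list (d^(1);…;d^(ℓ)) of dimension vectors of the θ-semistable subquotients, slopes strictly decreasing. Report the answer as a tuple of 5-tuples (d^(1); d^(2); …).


Interval decomposition of M: I[1,5], I[2,2]^2, I[4,5]^2, I[5,5].
HN type (ℓ=3): μ^(1)=7; μ^(2)=1; μ^(3)=-11

((0, 2, 0, 0, 0); (1, 1, 1, 1, 4); (0, 0, 0, 2, 0))


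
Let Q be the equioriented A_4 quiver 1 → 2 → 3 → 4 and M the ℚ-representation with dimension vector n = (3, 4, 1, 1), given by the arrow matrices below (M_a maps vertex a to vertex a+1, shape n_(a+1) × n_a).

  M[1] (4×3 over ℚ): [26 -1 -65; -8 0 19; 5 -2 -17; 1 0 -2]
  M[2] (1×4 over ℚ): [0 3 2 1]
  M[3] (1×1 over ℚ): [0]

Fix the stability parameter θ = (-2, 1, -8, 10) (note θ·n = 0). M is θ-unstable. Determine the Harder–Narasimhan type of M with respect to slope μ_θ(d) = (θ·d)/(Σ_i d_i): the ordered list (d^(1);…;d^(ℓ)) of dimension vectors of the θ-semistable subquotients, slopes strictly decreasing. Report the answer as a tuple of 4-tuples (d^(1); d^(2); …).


Barcode: M ≅ I[1,2]^2, I[1,3], I[2,2], I[4,4]. HN layers by μ_θ (4 steps, strictly decreasing):
  μ^(1)=10; μ^(2)=1; μ^(3)=-2; μ^(4)=-3

((0, 0, 0, 1); (0, 3, 0, 0); (2, 0, 0, 0); (1, 1, 1, 0))


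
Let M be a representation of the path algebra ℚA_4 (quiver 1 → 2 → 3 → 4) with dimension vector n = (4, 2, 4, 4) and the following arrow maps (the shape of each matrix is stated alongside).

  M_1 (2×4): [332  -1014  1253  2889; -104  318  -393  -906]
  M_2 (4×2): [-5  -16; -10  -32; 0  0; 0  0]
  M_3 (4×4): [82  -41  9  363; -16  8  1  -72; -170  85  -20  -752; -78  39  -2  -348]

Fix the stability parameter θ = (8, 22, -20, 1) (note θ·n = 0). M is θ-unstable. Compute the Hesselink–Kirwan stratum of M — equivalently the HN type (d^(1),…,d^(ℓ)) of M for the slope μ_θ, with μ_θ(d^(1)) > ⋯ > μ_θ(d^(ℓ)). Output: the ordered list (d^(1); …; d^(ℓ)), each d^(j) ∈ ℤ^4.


Interval decomposition of M: I[1,1]^2, I[1,2], I[1,3], I[3,4]^3, I[4,4].
HN type (ℓ=5): μ^(1)=22; μ^(2)=8; μ^(3)=10/3; μ^(4)=1; μ^(5)=-20

((0, 1, 0, 0); (3, 0, 0, 0); (1, 1, 1, 0); (0, 0, 0, 4); (0, 0, 3, 0))


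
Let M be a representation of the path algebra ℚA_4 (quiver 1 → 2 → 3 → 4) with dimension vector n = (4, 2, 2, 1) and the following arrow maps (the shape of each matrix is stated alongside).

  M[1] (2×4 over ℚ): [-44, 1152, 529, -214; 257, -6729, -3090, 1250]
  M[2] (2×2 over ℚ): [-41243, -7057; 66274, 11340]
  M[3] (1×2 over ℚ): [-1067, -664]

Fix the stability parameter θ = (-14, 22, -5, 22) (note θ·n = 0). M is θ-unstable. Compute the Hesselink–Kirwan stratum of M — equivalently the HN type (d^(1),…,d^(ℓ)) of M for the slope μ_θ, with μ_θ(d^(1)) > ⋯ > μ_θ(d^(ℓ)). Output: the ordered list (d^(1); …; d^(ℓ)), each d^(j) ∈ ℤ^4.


Barcode: M ≅ I[1,1]^2, I[1,3], I[1,4]. HN layers by μ_θ (3 steps, strictly decreasing):
  μ^(1)=22; μ^(2)=17/2; μ^(3)=-14

((0, 0, 0, 1); (0, 2, 2, 0); (4, 0, 0, 0))


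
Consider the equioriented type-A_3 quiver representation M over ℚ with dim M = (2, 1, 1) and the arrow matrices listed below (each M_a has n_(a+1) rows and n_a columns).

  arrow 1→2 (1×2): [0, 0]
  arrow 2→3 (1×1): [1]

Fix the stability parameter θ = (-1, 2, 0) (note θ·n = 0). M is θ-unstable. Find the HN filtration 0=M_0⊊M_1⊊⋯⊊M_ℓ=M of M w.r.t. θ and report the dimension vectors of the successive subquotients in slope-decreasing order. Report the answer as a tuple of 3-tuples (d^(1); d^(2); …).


Barcode: M ≅ I[1,1]^2, I[2,3]. HN layers by μ_θ (2 steps, strictly decreasing):
  μ^(1)=1; μ^(2)=-1

((0, 1, 1); (2, 0, 0))


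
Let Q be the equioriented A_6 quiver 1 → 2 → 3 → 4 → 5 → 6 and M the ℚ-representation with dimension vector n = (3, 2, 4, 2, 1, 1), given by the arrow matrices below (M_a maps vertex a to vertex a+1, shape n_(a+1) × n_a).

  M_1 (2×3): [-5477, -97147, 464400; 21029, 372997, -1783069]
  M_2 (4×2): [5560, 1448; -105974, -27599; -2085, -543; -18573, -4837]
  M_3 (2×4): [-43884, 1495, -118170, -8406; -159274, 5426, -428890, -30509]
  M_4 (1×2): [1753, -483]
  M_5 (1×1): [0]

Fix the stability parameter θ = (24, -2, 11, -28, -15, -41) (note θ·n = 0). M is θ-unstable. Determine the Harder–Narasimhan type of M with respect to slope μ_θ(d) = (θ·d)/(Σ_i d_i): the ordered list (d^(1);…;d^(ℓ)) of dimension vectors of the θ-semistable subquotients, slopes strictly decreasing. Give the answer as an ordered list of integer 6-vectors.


Interval decomposition of M: I[1,1], I[1,4], I[1,5], I[3,3]^2, I[6,6].
HN type (ℓ=5): μ^(1)=24; μ^(2)=11; μ^(3)=5/4; μ^(4)=-2; μ^(5)=-41

((1, 0, 0, 0, 0, 0); (0, 0, 2, 0, 0, 0); (1, 1, 1, 1, 0, 0); (1, 1, 1, 1, 1, 0); (0, 0, 0, 0, 0, 1))


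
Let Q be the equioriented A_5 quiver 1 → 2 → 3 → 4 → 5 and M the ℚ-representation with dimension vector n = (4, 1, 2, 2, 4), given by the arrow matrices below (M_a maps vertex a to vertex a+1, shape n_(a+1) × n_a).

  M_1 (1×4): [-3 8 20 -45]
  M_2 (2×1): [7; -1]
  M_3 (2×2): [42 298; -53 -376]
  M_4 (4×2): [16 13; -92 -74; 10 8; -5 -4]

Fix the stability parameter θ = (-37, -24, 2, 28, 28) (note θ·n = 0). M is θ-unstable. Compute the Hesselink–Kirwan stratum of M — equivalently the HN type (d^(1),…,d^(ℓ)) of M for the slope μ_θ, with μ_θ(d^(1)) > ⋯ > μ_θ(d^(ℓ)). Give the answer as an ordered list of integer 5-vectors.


Via rank(M_{q-1}∘⋯∘M_p): M ≅ I[1,1]^3, I[1,5], I[3,5], I[5,5]^2.
μ_θ-semistable layers: μ^(1)=28; μ^(2)=2; μ^(3)=-24; μ^(4)=-37

((0, 0, 0, 2, 4); (0, 0, 2, 0, 0); (0, 1, 0, 0, 0); (4, 0, 0, 0, 0))


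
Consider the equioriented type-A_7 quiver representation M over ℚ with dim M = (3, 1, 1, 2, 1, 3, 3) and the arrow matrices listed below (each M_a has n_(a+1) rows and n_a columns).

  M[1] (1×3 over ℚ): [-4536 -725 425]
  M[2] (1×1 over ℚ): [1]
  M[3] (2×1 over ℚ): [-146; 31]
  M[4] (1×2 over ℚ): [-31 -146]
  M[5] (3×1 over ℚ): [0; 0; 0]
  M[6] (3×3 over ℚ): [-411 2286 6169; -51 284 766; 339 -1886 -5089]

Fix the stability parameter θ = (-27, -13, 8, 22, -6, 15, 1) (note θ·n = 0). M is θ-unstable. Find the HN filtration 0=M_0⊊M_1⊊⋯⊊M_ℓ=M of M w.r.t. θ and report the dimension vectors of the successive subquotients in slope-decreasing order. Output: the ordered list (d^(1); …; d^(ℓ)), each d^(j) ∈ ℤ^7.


Barcode: M ≅ I[1,1]^2, I[1,4], I[4,5], I[6,6], I[6,7]^2, I[7,7]. HN layers by μ_θ (6 steps, strictly decreasing):
  μ^(1)=22; μ^(2)=15; μ^(3)=8; μ^(4)=1; μ^(5)=-13; μ^(6)=-27

((0, 0, 0, 1, 0, 0, 0); (0, 0, 0, 0, 0, 1, 0); (0, 0, 1, 1, 1, 2, 2); (0, 0, 0, 0, 0, 0, 1); (0, 1, 0, 0, 0, 0, 0); (3, 0, 0, 0, 0, 0, 0))


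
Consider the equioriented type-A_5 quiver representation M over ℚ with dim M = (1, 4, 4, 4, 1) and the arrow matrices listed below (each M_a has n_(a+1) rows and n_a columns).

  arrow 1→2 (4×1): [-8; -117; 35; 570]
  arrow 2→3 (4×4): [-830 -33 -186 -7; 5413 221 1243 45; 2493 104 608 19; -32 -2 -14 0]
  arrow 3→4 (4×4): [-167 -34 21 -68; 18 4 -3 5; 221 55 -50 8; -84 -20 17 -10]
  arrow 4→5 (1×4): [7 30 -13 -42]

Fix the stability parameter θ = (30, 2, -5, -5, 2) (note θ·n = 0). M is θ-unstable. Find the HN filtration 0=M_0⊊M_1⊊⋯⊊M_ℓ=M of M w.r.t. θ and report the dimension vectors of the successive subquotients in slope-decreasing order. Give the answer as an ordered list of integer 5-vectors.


Interval decomposition of M: I[1,5], I[2,4]^3.
HN type (ℓ=2): μ^(1)=24/5; μ^(2)=-8/3

((1, 1, 1, 1, 1); (0, 3, 3, 3, 0))


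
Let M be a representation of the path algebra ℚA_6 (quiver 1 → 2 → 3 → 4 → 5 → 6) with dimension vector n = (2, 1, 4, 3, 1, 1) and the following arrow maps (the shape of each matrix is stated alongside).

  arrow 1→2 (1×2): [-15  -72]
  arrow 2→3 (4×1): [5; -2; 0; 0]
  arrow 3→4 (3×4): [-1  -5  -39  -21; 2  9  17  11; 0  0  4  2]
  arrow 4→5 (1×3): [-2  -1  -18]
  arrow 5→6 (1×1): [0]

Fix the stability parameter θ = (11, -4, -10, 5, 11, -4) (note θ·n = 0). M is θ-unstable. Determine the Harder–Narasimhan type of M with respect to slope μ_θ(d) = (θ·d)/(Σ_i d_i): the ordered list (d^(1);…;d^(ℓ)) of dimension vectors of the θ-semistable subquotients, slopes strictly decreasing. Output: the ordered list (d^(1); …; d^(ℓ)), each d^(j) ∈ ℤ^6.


Interval decomposition of M: I[1,1], I[1,5], I[3,3], I[3,4]^2, I[6,6].
HN type (ℓ=5): μ^(1)=11; μ^(2)=5; μ^(3)=-1; μ^(4)=-4; μ^(5)=-10

((1, 0, 0, 0, 1, 0); (0, 0, 0, 3, 0, 0); (1, 1, 1, 0, 0, 0); (0, 0, 0, 0, 0, 1); (0, 0, 3, 0, 0, 0))


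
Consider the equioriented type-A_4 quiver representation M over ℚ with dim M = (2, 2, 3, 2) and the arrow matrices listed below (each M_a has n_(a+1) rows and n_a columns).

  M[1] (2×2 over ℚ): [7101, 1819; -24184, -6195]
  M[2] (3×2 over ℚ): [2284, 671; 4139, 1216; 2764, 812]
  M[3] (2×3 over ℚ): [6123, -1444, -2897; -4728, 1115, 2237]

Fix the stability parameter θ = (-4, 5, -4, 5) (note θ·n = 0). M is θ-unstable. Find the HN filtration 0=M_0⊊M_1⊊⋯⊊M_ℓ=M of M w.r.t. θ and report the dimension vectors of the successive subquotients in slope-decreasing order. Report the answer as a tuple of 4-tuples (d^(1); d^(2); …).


Interval decomposition of M: I[1,4]^2, I[3,3].
HN type (ℓ=3): μ^(1)=5; μ^(2)=1/2; μ^(3)=-4

((0, 0, 0, 2); (0, 2, 2, 0); (2, 0, 1, 0))


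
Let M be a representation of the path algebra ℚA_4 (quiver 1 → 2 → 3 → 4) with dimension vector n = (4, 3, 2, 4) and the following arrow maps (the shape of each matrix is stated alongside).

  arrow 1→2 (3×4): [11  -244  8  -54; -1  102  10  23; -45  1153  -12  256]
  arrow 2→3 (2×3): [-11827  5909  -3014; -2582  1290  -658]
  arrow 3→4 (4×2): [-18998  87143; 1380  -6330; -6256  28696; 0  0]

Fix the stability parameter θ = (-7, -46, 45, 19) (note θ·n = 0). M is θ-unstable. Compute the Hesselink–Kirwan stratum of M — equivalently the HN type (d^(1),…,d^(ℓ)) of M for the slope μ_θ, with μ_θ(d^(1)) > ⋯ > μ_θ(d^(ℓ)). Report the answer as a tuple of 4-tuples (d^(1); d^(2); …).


Barcode: M ≅ I[1,1], I[1,2], I[1,3], I[1,4], I[4,4]^3. HN layers by μ_θ (5 steps, strictly decreasing):
  μ^(1)=45; μ^(2)=32; μ^(3)=19; μ^(4)=-7; μ^(5)=-53/2

((0, 0, 1, 0); (0, 0, 1, 1); (0, 0, 0, 3); (1, 0, 0, 0); (3, 3, 0, 0))


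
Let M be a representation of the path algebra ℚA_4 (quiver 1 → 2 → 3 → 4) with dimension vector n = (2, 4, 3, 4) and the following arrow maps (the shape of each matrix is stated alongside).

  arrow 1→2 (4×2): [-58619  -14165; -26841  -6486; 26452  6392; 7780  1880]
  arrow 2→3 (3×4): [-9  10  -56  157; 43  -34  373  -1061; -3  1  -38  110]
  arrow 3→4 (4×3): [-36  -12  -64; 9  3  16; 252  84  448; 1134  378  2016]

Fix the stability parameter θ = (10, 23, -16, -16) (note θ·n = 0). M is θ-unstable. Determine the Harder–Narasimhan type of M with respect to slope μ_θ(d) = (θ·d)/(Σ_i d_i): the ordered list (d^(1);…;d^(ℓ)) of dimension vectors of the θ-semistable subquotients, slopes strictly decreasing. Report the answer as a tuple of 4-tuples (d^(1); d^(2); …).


Barcode: M ≅ I[1,3]^2, I[2,2], I[2,4], I[4,4]^3. HN layers by μ_θ (4 steps, strictly decreasing):
  μ^(1)=23; μ^(2)=17/3; μ^(3)=-3; μ^(4)=-16

((0, 1, 0, 0); (2, 2, 2, 0); (0, 1, 1, 1); (0, 0, 0, 3))


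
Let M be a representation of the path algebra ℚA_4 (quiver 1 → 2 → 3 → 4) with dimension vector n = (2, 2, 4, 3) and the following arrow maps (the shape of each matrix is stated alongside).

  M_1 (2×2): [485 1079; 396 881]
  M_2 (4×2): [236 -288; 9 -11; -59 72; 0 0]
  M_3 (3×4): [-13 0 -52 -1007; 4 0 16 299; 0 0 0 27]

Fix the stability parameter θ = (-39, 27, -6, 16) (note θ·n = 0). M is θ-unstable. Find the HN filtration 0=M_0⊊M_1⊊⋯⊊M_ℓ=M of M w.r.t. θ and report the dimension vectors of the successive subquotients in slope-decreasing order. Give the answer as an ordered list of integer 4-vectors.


Barcode: M ≅ I[1,3]^2, I[3,4]^2, I[4,4]. HN layers by μ_θ (4 steps, strictly decreasing):
  μ^(1)=16; μ^(2)=21/2; μ^(3)=-6; μ^(4)=-39

((0, 0, 0, 3); (0, 2, 2, 0); (0, 0, 2, 0); (2, 0, 0, 0))


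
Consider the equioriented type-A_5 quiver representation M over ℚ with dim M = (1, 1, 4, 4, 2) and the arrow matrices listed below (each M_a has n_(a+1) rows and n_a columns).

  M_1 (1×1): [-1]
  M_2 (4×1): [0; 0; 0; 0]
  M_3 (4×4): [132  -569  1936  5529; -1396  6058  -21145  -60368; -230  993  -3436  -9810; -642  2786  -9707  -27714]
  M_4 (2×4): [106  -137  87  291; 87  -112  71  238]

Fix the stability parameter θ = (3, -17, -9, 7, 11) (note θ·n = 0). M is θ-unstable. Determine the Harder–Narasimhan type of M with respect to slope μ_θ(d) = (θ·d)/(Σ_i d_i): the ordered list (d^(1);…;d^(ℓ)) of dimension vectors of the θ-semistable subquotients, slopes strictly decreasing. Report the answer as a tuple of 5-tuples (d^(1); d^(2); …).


Via rank(M_{q-1}∘⋯∘M_p): M ≅ I[1,2], I[3,4]^2, I[3,5]^2.
μ_θ-semistable layers: μ^(1)=11; μ^(2)=7; μ^(3)=-7; μ^(4)=-9

((0, 0, 0, 0, 2); (0, 0, 0, 4, 0); (1, 1, 0, 0, 0); (0, 0, 4, 0, 0))


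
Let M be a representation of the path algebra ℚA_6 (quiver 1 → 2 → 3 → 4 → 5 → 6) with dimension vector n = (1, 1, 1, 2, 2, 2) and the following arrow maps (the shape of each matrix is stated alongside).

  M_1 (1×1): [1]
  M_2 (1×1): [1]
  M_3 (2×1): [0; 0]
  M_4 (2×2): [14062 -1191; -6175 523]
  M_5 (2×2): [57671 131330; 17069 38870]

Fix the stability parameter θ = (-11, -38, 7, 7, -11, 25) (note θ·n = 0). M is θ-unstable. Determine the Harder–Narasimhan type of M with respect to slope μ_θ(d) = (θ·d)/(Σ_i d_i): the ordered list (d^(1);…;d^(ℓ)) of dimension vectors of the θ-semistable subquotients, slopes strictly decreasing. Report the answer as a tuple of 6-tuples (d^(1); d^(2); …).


Interval decomposition of M: I[1,3], I[4,5], I[4,6], I[6,6].
HN type (ℓ=4): μ^(1)=25; μ^(2)=7; μ^(3)=-2; μ^(4)=-49/2

((0, 0, 0, 0, 0, 2); (0, 0, 1, 0, 0, 0); (0, 0, 0, 2, 2, 0); (1, 1, 0, 0, 0, 0))
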